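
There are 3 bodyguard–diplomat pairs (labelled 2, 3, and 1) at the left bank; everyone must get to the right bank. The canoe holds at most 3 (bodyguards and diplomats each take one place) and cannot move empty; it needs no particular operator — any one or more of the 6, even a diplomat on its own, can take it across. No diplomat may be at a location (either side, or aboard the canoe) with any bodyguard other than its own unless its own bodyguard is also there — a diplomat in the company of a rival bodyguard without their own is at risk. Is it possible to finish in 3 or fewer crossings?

Counting alone: each trip to the right bank takes at most 3 across and each return brings at least 1 back, so after t trips out (and t−1 returns) at most 3t − (t−1) of the 6 are across; that first reaches 6 at t = 3, so at least 5 crossings are needed.
Since 3 < 5, 3 crossings cannot be enough. (The shortest complete plan in fact takes 5:)
1. bodyguard 2 and diplomat 2 cross → the right bank.
2. bodyguard 2 crosses ← the left bank.
3. bodyguard 1, bodyguard 2, and bodyguard 3 cross → the right bank.
4. diplomat 2 crosses ← the left bank.
5. diplomat 1, diplomat 2, and diplomat 3 cross → the right bank.

No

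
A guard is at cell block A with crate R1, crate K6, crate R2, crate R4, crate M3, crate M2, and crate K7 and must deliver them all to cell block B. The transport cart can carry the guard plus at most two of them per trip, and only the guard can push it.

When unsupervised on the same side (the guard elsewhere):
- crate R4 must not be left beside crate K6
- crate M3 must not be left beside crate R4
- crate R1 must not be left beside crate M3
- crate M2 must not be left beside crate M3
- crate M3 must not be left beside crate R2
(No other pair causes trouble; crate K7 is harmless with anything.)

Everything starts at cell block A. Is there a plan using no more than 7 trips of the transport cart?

Counting alone: the guard can take at most 2 across per trip to cell block B, so moving all 7 needs at least 4 loaded trips out, with a return between consecutive ones — at least 7 crossings.
The safety rule pushes this higher. Following every safe sequence of crossings, the most of the 7 that can be at cell block B as the transport cart arrives there on crossing 7 is 6 — never all 7.
So the move cannot be finished within 7 crossings. (The shortest complete plan takes 9:)
1. Guard goes to cell block B with crate K6 and crate M3.
2. Guard goes back to cell block A alone.
3. Guard goes to cell block B with crate K7.
4. Guard goes back to cell block A alone.
5. Guard goes to cell block B with crate R1 and crate R2.
6. Guard goes back to cell block A with crate M3.
7. Guard goes to cell block B with crate M2 and crate R4.
8. Guard goes back to cell block A with crate K6.
9. Guard goes to cell block B with crate K6 and crate M3.

No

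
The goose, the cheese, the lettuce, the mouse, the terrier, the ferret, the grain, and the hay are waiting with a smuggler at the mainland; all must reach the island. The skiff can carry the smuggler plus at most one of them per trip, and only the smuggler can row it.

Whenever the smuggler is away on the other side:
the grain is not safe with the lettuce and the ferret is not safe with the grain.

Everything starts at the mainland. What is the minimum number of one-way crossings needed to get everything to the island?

Counting alone: the smuggler can take at most 1 across per trip to the island, so moving all 8 needs at least 8 loaded trips out, with a return between consecutive ones — at least 15 crossings.
The safety rule pushes this higher. Following every safe sequence of crossings, the most of the 8 that can be at the island as the skiff arrives there on crossing 15 is 7 — never all 8.
So no plan with fewer than 17 crossings exists, and this one achieves 17:
1. Smuggler goes to the island with the grain.
2. Smuggler goes back to the mainland alone.
3. Smuggler goes to the island with the goose.
4. Smuggler goes back to the mainland alone.
5. Smuggler goes to the island with the cheese.
6. Smuggler goes back to the mainland alone.
7. Smuggler goes to the island with the lettuce.
8. Smuggler goes back to the mainland with the grain.
9. Smuggler goes to the island with the ferret.
10. Smuggler goes back to the mainland alone.
11. Smuggler goes to the island with the mouse.
12. Smuggler goes back to the mainland alone.
13. Smuggler goes to the island with the terrier.
14. Smuggler goes back to the mainland alone.
15. Smuggler goes to the island with the hay.
16. Smuggler goes back to the mainland alone.
17. Smuggler goes to the island with the grain.

17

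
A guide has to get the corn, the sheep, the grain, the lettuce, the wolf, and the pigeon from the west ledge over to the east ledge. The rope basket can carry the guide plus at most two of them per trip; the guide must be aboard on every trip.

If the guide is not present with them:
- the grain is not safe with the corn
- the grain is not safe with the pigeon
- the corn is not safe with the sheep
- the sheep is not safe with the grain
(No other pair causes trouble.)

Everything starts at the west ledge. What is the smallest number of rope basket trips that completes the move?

9

Counting alone: the guide can take at most 2 across per trip to the east ledge, so moving all 6 needs at least 3 loaded trips out, with a return between consecutive ones — at least 5 crossings.
The safety rule pushes this higher. Following every safe sequence of crossings, the most of the 6 that can be at the east ledge as the rope basket arrives there on crossings 5, 7 is 4, 5 respectively — never all 6.
So no plan with fewer than 9 crossings exists, and this one achieves 9:
1. Guide goes to the east ledge with the corn and the grain.
2. Guide goes back to the west ledge with the corn.
3. Guide goes to the east ledge with the corn and the lettuce.
4. Guide goes back to the west ledge with the corn.
5. Guide goes to the east ledge with the corn and the wolf.
6. Guide goes back to the west ledge with the corn.
7. Guide goes to the east ledge with the corn and the pigeon.
8. Guide goes back to the west ledge with the grain.
9. Guide goes to the east ledge with the grain and the sheep.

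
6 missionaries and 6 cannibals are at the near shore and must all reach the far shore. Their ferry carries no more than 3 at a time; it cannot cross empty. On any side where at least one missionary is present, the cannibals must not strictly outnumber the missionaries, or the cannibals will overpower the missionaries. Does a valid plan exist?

Following every safe sequence of crossings from the start, the most of the 12 that can be at the far shore as the ferry arrives there on crossings 1, 3, 5 is 3, 5, 6 respectively; the best ever achieved is 6 of 12.
From crossing 7 on, no configuration arises that was not already reachable earlier: only 17 distinct safe configurations (who is on which side, and where the ferry is) can ever be reached, none of them has everyone across, and every continuation just revisits them. They are: 0 missionaries + 0 cannibals across (ferry back at the start); 0 missionaries + 1 cannibal across (ferry there); 0 missionaries + 1 cannibal across (ferry back at the start); 0 missionaries + 2 cannibals across (ferry there); 0 missionaries + 2 cannibals across (ferry back at the start); 0 missionaries + 3 cannibals across (ferry there); 0 missionaries + 3 cannibals across (ferry back at the start); 0 missionaries + 4 cannibals across (ferry there); 0 missionaries + 4 cannibals across (ferry back at the start); 0 missionaries + 5 cannibals across (ferry there); 0 missionaries + 5 cannibals across (ferry back at the start); 0 missionaries + 6 cannibals across (ferry there); 1 missionary + 1 cannibal across (ferry there); 1 missionary + 1 cannibal across (ferry back at the start); 2 missionaries + 2 cannibals across (ferry there); 2 missionaries + 2 cannibals across (ferry back at the start); 3 missionaries + 3 cannibals across (ferry there). So no valid plan exists.

No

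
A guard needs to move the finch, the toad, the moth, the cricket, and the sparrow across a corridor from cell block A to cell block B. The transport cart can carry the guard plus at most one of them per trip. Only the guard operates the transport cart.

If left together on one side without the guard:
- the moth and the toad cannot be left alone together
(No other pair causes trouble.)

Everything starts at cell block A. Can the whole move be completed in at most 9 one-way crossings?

Yes — this plan uses 9 crossings (≤ 9):
1. Guard goes to cell block B with the toad.
2. Guard goes back to cell block A alone.
3. Guard goes to cell block B with the finch.
4. Guard goes back to cell block A alone.
5. Guard goes to cell block B with the cricket.
6. Guard goes back to cell block A alone.
7. Guard goes to cell block B with the sparrow.
8. Guard goes back to cell block A alone.
9. Guard goes to cell block B with the moth.

Yes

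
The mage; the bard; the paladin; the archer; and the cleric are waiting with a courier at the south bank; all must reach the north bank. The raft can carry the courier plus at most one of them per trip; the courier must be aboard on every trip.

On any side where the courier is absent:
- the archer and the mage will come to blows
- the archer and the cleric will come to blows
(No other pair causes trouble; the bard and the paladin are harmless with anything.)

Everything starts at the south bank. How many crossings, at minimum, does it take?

Counting alone: the courier can take at most 1 across per trip to the north bank, so moving all 5 needs at least 5 loaded trips out, with a return between consecutive ones — at least 9 crossings.
The safety rule pushes this higher. Following every safe sequence of crossings, the most of the 5 that can be at the north bank as the raft arrives there on crossing 9 is 4 — never all 5.
So no plan with fewer than 11 crossings exists, and this one achieves 11:
1. Courier goes to the north bank with the archer.  [the south bank: the bard, the cleric, the mage, the paladin | the north bank: the archer]
2. Courier goes back to the south bank alone.  [the south bank: the bard, the cleric, the mage, the paladin | the north bank: the archer]
3. Courier goes to the north bank with the mage.  [the south bank: the bard, the cleric, the paladin | the north bank: the archer, the mage]
4. Courier goes back to the south bank with the archer.  [the south bank: the archer, the bard, the cleric, the paladin | the north bank: the mage]
5. Courier goes to the north bank with the cleric.  [the south bank: the archer, the bard, the paladin | the north bank: the cleric, the mage]
6. Courier goes back to the south bank alone.  [the south bank: the archer, the bard, the paladin | the north bank: the cleric, the mage]
7. Courier goes to the north bank with the bard.  [the south bank: the archer, the paladin | the north bank: the bard, the cleric, the mage]
8. Courier goes back to the south bank alone.  [the south bank: the archer, the paladin | the north bank: the bard, the cleric, the mage]
9. Courier goes to the north bank with the paladin.  [the south bank: the archer | the north bank: the bard, the cleric, the mage, the paladin]
10. Courier goes back to the south bank alone.  [the south bank: the archer | the north bank: the bard, the cleric, the mage, the paladin]
11. Courier goes to the north bank with the archer.  [the south bank: — | the north bank: the archer, the bard, the cleric, the mage, the paladin]

11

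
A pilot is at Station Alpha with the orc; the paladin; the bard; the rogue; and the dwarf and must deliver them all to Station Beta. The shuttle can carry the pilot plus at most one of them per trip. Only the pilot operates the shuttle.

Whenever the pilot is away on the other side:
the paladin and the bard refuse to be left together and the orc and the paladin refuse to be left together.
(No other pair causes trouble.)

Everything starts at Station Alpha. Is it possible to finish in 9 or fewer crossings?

Counting alone: the pilot can take at most 1 across per trip to Station Beta, so moving all 5 needs at least 5 loaded trips out, with a return between consecutive ones — at least 9 crossings.
The safety rule pushes this higher. Following every safe sequence of crossings, the most of the 5 that can be at Station Beta as the shuttle arrives there on crossing 9 is 4 — never all 5.
So the move cannot be finished within 9 crossings. (The shortest complete plan takes 11:)
1. Pilot goes to Station Beta with the paladin.  [Station Alpha: the bard, the dwarf, the orc, the rogue | Station Beta: the paladin]
2. Pilot goes back to Station Alpha alone.  [Station Alpha: the bard, the dwarf, the orc, the rogue | Station Beta: the paladin]
3. Pilot goes to Station Beta with the orc.  [Station Alpha: the bard, the dwarf, the rogue | Station Beta: the orc, the paladin]
4. Pilot goes back to Station Alpha with the paladin.  [Station Alpha: the bard, the dwarf, the paladin, the rogue | Station Beta: the orc]
5. Pilot goes to Station Beta with the bard.  [Station Alpha: the dwarf, the paladin, the rogue | Station Beta: the bard, the orc]
6. Pilot goes back to Station Alpha alone.  [Station Alpha: the dwarf, the paladin, the rogue | Station Beta: the bard, the orc]
7. Pilot goes to Station Beta with the rogue.  [Station Alpha: the dwarf, the paladin | Station Beta: the bard, the orc, the rogue]
8. Pilot goes back to Station Alpha alone.  [Station Alpha: the dwarf, the paladin | Station Beta: the bard, the orc, the rogue]
9. Pilot goes to Station Beta with the dwarf.  [Station Alpha: the paladin | Station Beta: the bard, the dwarf, the orc, the rogue]
10. Pilot goes back to Station Alpha alone.  [Station Alpha: the paladin | Station Beta: the bard, the dwarf, the orc, the rogue]
11. Pilot goes to Station Beta with the paladin.  [Station Alpha: — | Station Beta: the bard, the dwarf, the orc, the paladin, the rogue]

No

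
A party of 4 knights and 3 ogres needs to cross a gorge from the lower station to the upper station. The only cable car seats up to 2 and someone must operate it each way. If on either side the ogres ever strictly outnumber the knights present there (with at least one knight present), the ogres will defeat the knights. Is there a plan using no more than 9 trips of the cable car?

No

Counting alone: each trip to the upper station takes at most 2 across and each return brings at least 1 back, so after t trips out (and t−1 returns) at most 2t − (t−1) of the 7 are across; that first reaches 7 at t = 6, so at least 11 crossings are needed.
Since 9 < 11, 9 crossings cannot be enough. (The shortest complete plan in fact takes 11:)
1. 2 ogres → the upper station.  (the lower station: 4K 1O; the upper station: 0K 2O)
2. 1 ogre ← the lower station.  (the lower station: 4K 2O; the upper station: 0K 1O)
3. 2 ogres → the upper station.  (the lower station: 4K 0O; the upper station: 0K 3O)
4. 1 ogre ← the lower station.  (the lower station: 4K 1O; the upper station: 0K 2O)
5. 2 knights → the upper station.  (the lower station: 2K 1O; the upper station: 2K 2O)
6. 1 ogre ← the lower station.  (the lower station: 2K 2O; the upper station: 2K 1O)
7. 1 knight and 1 ogre → the upper station.  (the lower station: 1K 1O; the upper station: 3K 2O)
8. 1 knight ← the lower station.  (the lower station: 2K 1O; the upper station: 2K 2O)
9. 1 knight and 1 ogre → the upper station.  (the lower station: 1K 0O; the upper station: 3K 3O)
10. 1 ogre ← the lower station.  (the lower station: 1K 1O; the upper station: 3K 2O)
11. 1 knight and 1 ogre → the upper station.  (the lower station: 0K 0O; the upper station: 4K 3O)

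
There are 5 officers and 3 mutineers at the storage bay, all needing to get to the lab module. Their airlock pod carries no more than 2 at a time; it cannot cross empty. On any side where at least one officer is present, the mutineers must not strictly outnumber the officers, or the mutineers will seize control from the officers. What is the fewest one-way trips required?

Counting alone: each trip to the lab module takes at most 2 across and each return brings at least 1 back, so after t trips out (and t−1 returns) at most 2t − (t−1) of the 8 are across; that first reaches 8 at t = 7, so at least 13 crossings are needed.
The plan below uses exactly 13 crossings, so it is optimal:
1. 2 mutineers → the lab module.  (the storage bay: 5O 1M; the lab module: 0O 2M)
2. 1 mutineer ← the storage bay.  (the storage bay: 5O 2M; the lab module: 0O 1M)
3. 2 mutineers → the lab module.  (the storage bay: 5O 0M; the lab module: 0O 3M)
4. 1 mutineer ← the storage bay.  (the storage bay: 5O 1M; the lab module: 0O 2M)
5. 2 officers → the lab module.  (the storage bay: 3O 1M; the lab module: 2O 2M)
6. 1 mutineer ← the storage bay.  (the storage bay: 3O 2M; the lab module: 2O 1M)
7. 1 officer and 1 mutineer → the lab module.  (the storage bay: 2O 1M; the lab module: 3O 2M)
8. 1 mutineer ← the storage bay.  (the storage bay: 2O 2M; the lab module: 3O 1M)
9. 2 mutineers → the lab module.  (the storage bay: 2O 0M; the lab module: 3O 3M)
10. 1 mutineer ← the storage bay.  (the storage bay: 2O 1M; the lab module: 3O 2M)
11. 1 officer and 1 mutineer → the lab module.  (the storage bay: 1O 0M; the lab module: 4O 3M)
12. 1 mutineer ← the storage bay.  (the storage bay: 1O 1M; the lab module: 4O 2M)
13. 1 officer and 1 mutineer → the lab module.  (the storage bay: 0O 0M; the lab module: 5O 3M)

13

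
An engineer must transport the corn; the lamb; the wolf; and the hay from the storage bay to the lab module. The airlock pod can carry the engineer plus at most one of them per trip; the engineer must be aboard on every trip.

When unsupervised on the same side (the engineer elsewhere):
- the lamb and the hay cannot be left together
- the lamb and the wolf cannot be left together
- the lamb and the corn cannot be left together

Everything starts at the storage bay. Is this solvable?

No

Following every safe sequence of crossings from the start, the most of the 4 that can be at the lab module as the airlock pod arrives there on crossings 1, 3 is 1, 2 respectively; the best ever achieved is 2 of 4.
From crossing 5 on, no configuration arises that was not already reachable earlier: only 9 distinct safe configurations (who is on which side, and where the airlock pod is) can ever be reached, none of them has everyone across, and every continuation just revisits them. So no valid plan exists.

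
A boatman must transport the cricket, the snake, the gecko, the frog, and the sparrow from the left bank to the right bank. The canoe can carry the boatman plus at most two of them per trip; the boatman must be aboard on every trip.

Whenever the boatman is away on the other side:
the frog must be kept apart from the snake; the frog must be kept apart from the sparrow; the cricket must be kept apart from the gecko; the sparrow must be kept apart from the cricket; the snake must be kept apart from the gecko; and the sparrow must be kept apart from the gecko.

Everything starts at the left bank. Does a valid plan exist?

Whatever the first load, the items left behind include a forbidden pair without the boatman. No opening move is safe, so no plan exists.

No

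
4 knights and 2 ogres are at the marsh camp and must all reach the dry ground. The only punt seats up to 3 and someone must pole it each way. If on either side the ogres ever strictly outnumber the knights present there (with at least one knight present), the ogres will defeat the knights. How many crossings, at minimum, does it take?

5

Counting alone: each trip to the dry ground takes at most 3 across and each return brings at least 1 back, so after t trips out (and t−1 returns) at most 3t − (t−1) of the 6 are across; that first reaches 6 at t = 3, so at least 5 crossings are needed.
The plan below uses exactly 5 crossings, so it is optimal:
1. 2 ogres → the dry ground.  (the marsh camp: 4K 0O; the dry ground: 0K 2O)
2. 1 ogre ← the marsh camp.  (the marsh camp: 4K 1O; the dry ground: 0K 1O)
3. 2 knights and 1 ogre → the dry ground.  (the marsh camp: 2K 0O; the dry ground: 2K 2O)
4. 1 ogre ← the marsh camp.  (the marsh camp: 2K 1O; the dry ground: 2K 1O)
5. 2 knights and 1 ogre → the dry ground.  (the marsh camp: 0K 0O; the dry ground: 4K 2O)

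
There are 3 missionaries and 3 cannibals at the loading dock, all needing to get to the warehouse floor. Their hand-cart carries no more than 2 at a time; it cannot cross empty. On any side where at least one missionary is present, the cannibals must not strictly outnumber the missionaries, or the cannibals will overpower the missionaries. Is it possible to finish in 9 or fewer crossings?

Counting alone: each trip to the warehouse floor takes at most 2 across and each return brings at least 1 back, so after t trips out (and t−1 returns) at most 2t − (t−1) of the 6 are across; that first reaches 6 at t = 5, so at least 9 crossings are needed.
The safety rule pushes this higher. Following every safe sequence of crossings, the most of the 6 that can be at the warehouse floor as the hand-cart arrives there on crossing 9 is 5 — never all 6.
So the move cannot be finished within 9 crossings. (The shortest complete plan takes 11:)
1. 2 cannibals → the warehouse floor.  (the loading dock: 3M 1C; the warehouse floor: 0M 2C)
2. 1 cannibal ← the loading dock.  (the loading dock: 3M 2C; the warehouse floor: 0M 1C)
3. 2 cannibals → the warehouse floor.  (the loading dock: 3M 0C; the warehouse floor: 0M 3C)
4. 1 cannibal ← the loading dock.  (the loading dock: 3M 1C; the warehouse floor: 0M 2C)
5. 2 missionaries → the warehouse floor.  (the loading dock: 1M 1C; the warehouse floor: 2M 2C)
6. 1 missionary and 1 cannibal ← the loading dock.  (the loading dock: 2M 2C; the warehouse floor: 1M 1C)
7. 2 missionaries → the warehouse floor.  (the loading dock: 0M 2C; the warehouse floor: 3M 1C)
8. 1 cannibal ← the loading dock.  (the loading dock: 0M 3C; the warehouse floor: 3M 0C)
9. 2 cannibals → the warehouse floor.  (the loading dock: 0M 1C; the warehouse floor: 3M 2C)
10. 1 cannibal ← the loading dock.  (the loading dock: 0M 2C; the warehouse floor: 3M 1C)
11. 2 cannibals → the warehouse floor.  (the loading dock: 0M 0C; the warehouse floor: 3M 3C)

No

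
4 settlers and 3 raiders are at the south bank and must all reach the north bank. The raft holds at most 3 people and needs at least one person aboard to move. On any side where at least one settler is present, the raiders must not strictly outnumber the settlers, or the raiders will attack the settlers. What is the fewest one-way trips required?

5

Counting alone: each trip to the north bank takes at most 3 across and each return brings at least 1 back, so after t trips out (and t−1 returns) at most 3t − (t−1) of the 7 are across; that first reaches 7 at t = 3, so at least 5 crossings are needed.
The plan below uses exactly 5 crossings, so it is optimal:
1. 3 raiders → the north bank.  (the south bank: 4S 0R; the north bank: 0S 3R)
2. 1 raider ← the south bank.  (the south bank: 4S 1R; the north bank: 0S 2R)
3. 3 settlers → the north bank.  (the south bank: 1S 1R; the north bank: 3S 2R)
4. 1 settler ← the south bank.  (the south bank: 2S 1R; the north bank: 2S 2R)
5. 2 settlers and 1 raider → the north bank.  (the south bank: 0S 0R; the north bank: 4S 3R)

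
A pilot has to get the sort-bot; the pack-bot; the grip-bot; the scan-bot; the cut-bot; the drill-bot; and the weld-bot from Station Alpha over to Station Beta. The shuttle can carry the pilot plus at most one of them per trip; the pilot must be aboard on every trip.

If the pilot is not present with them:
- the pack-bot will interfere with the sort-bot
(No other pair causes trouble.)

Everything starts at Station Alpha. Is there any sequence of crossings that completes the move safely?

1. Pilot goes to Station Beta with the sort-bot.
2. Pilot goes back to Station Alpha alone.
3. Pilot goes to Station Beta with the grip-bot.
4. Pilot goes back to Station Alpha alone.
5. Pilot goes to Station Beta with the scan-bot.
6. Pilot goes back to Station Alpha alone.
7. Pilot goes to Station Beta with the cut-bot.
8. Pilot goes back to Station Alpha alone.
9. Pilot goes to Station Beta with the drill-bot.
10. Pilot goes back to Station Alpha alone.
11. Pilot goes to Station Beta with the weld-bot.
12. Pilot goes back to Station Alpha alone.
13. Pilot goes to Station Beta with the pack-bot.

Yes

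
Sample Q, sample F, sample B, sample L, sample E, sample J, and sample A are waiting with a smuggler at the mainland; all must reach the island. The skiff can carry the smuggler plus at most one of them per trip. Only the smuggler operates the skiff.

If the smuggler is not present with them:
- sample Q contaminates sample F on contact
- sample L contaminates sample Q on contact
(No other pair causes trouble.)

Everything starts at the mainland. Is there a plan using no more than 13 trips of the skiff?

Counting alone: the smuggler can take at most 1 across per trip to the island, so moving all 7 needs at least 7 loaded trips out, with a return between consecutive ones — at least 13 crossings.
The safety rule pushes this higher. Following every safe sequence of crossings, the most of the 7 that can be at the island as the skiff arrives there on crossing 13 is 6 — never all 7.
So the move cannot be finished within 13 crossings. (The shortest complete plan takes 15:)
1. Smuggler goes to the island with sample Q.
2. Smuggler goes back to the mainland alone.
3. Smuggler goes to the island with sample F.
4. Smuggler goes back to the mainland with sample Q.
5. Smuggler goes to the island with sample L.
6. Smuggler goes back to the mainland alone.
7. Smuggler goes to the island with sample B.
8. Smuggler goes back to the mainland alone.
9. Smuggler goes to the island with sample E.
10. Smuggler goes back to the mainland alone.
11. Smuggler goes to the island with sample J.
12. Smuggler goes back to the mainland alone.
13. Smuggler goes to the island with sample A.
14. Smuggler goes back to the mainland alone.
15. Smuggler goes to the island with sample Q.

No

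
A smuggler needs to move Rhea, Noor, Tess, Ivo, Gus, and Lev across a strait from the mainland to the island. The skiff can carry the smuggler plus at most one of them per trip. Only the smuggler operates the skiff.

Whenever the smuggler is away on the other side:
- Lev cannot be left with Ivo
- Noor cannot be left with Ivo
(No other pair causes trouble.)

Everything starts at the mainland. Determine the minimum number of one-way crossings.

13

Counting alone: the smuggler can take at most 1 across per trip to the island, so moving all 6 needs at least 6 loaded trips out, with a return between consecutive ones — at least 11 crossings.
The safety rule pushes this higher. Following every safe sequence of crossings, the most of the 6 that can be at the island as the skiff arrives there on crossing 11 is 5 — never all 6.
So no plan with fewer than 13 crossings exists, and this one achieves 13:
1. Smuggler goes to the island with Ivo.
2. Smuggler goes back to the mainland alone.
3. Smuggler goes to the island with Rhea.
4. Smuggler goes back to the mainland alone.
5. Smuggler goes to the island with Noor.
6. Smuggler goes back to the mainland with Ivo.
7. Smuggler goes to the island with Lev.
8. Smuggler goes back to the mainland alone.
9. Smuggler goes to the island with Tess.
10. Smuggler goes back to the mainland alone.
11. Smuggler goes to the island with Gus.
12. Smuggler goes back to the mainland alone.
13. Smuggler goes to the island with Ivo.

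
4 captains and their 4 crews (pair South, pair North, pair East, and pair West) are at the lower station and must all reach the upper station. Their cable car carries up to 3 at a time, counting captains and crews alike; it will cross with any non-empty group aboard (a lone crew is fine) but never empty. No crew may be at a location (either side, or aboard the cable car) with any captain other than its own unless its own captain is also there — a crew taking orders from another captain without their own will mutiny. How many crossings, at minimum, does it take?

Counting alone: each trip to the upper station takes at most 3 across and each return brings at least 1 back, so after t trips out (and t−1 returns) at most 3t − (t−1) of the 8 are across; that first reaches 8 at t = 4, so at least 7 crossings are needed.
The safety rule pushes this higher. Following every safe sequence of crossings, the most of the 8 that can be at the upper station as the cable car arrives there on crossing 7 is 7 — never all 8.
So no plan with fewer than 9 crossings exists, and this one achieves 9:
1. captain South and crew South cross → the upper station.
2. captain South crosses ← the lower station.
3. captain North, captain South, and crew North cross → the upper station.
4. captain South and crew South cross ← the lower station.
5. captain East, captain South, and captain West cross → the upper station.
6. crew North crosses ← the lower station.
7. crew North and crew South cross → the upper station.
8. crew South crosses ← the lower station.
9. crew East, crew South, and crew West cross → the upper station.

9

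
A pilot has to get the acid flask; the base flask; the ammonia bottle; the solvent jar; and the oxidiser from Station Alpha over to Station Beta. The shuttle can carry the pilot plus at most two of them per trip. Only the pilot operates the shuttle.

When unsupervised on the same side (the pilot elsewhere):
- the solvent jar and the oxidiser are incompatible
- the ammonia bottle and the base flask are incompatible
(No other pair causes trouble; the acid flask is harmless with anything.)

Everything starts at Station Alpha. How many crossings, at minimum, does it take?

Counting alone: the pilot can take at most 2 across per trip to Station Beta, so moving all 5 needs at least 3 loaded trips out, with a return between consecutive ones — at least 5 crossings.
The plan below uses exactly 5 crossings, so it is optimal:
1. Pilot goes to Station Beta with the base flask and the solvent jar.  [Station Alpha: the acid flask, the ammonia bottle, the oxidiser | Station Beta: the base flask, the solvent jar]
2. Pilot goes back to Station Alpha alone.  [Station Alpha: the acid flask, the ammonia bottle, the oxidiser | Station Beta: the base flask, the solvent jar]
3. Pilot goes to Station Beta with the acid flask.  [Station Alpha: the ammonia bottle, the oxidiser | Station Beta: the acid flask, the base flask, the solvent jar]
4. Pilot goes back to Station Alpha alone.  [Station Alpha: the ammonia bottle, the oxidiser | Station Beta: the acid flask, the base flask, the solvent jar]
5. Pilot goes to Station Beta with the ammonia bottle and the oxidiser.  [Station Alpha: — | Station Beta: the acid flask, the ammonia bottle, the base flask, the oxidiser, the solvent jar]

5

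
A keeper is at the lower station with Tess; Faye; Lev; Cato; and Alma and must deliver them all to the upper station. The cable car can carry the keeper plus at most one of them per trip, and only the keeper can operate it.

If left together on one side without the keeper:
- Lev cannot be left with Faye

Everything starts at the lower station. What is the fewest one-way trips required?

9

Counting alone: the keeper can take at most 1 across per trip to the upper station, so moving all 5 needs at least 5 loaded trips out, with a return between consecutive ones — at least 9 crossings.
The plan below uses exactly 9 crossings, so it is optimal:
1. Keeper goes to the upper station with Faye.  [the lower station: Alma, Cato, Lev, Tess | the upper station: Faye]
2. Keeper goes back to the lower station alone.  [the lower station: Alma, Cato, Lev, Tess | the upper station: Faye]
3. Keeper goes to the upper station with Tess.  [the lower station: Alma, Cato, Lev | the upper station: Faye, Tess]
4. Keeper goes back to the lower station alone.  [the lower station: Alma, Cato, Lev | the upper station: Faye, Tess]
5. Keeper goes to the upper station with Cato.  [the lower station: Alma, Lev | the upper station: Cato, Faye, Tess]
6. Keeper goes back to the lower station alone.  [the lower station: Alma, Lev | the upper station: Cato, Faye, Tess]
7. Keeper goes to the upper station with Alma.  [the lower station: Lev | the upper station: Alma, Cato, Faye, Tess]
8. Keeper goes back to the lower station alone.  [the lower station: Lev | the upper station: Alma, Cato, Faye, Tess]
9. Keeper goes to the upper station with Lev.  [the lower station: — | the upper station: Alma, Cato, Faye, Lev, Tess]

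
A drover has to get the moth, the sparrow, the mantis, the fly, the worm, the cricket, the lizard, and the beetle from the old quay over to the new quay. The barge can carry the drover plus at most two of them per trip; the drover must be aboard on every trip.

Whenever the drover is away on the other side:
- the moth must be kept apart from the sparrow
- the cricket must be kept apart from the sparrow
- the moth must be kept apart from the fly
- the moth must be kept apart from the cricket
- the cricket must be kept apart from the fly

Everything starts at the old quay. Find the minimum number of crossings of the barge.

Counting alone: the drover can take at most 2 across per trip to the new quay, so moving all 8 needs at least 4 loaded trips out, with a return between consecutive ones — at least 7 crossings.
The safety rule pushes this higher. Following every safe sequence of crossings, the most of the 8 that can be at the new quay as the barge arrives there on crossings 7, 9, 11 is 5, 6, 7 respectively — never all 8.
So no plan with fewer than 13 crossings exists, and this one achieves 13:
1. Drover goes to the new quay with the cricket and the moth.
2. Drover goes back to the old quay with the moth.
3. Drover goes to the new quay with the mantis and the moth.
4. Drover goes back to the old quay with the moth.
5. Drover goes to the new quay with the moth and the worm.
6. Drover goes back to the old quay with the moth.
7. Drover goes to the new quay with the lizard and the moth.
8. Drover goes back to the old quay with the moth.
9. Drover goes to the new quay with the beetle and the moth.
10. Drover goes back to the old quay with the moth.
11. Drover goes to the new quay with the fly and the sparrow.
12. Drover goes back to the old quay with the cricket.
13. Drover goes to the new quay with the cricket and the moth.

13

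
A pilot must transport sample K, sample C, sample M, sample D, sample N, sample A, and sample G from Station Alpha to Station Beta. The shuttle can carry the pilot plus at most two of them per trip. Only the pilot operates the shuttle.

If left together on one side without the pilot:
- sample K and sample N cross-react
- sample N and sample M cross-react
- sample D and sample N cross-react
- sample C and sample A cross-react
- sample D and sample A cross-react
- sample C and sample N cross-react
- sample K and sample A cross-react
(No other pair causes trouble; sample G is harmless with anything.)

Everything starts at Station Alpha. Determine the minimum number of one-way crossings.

Counting alone: the pilot can take at most 2 across per trip to Station Beta, so moving all 7 needs at least 4 loaded trips out, with a return between consecutive ones — at least 7 crossings.
The safety rule pushes this higher. Following every safe sequence of crossings, the most of the 7 that can be at Station Beta as the shuttle arrives there on crossing 7 is 6 — never all 7.
So no plan with fewer than 9 crossings exists, and this one achieves 9:
1. Pilot goes to Station Beta with sample A and sample N.  [Station Alpha: sample C, sample D, sample G, sample K, sample M | Station Beta: sample A, sample N]
2. Pilot goes back to Station Alpha alone.  [Station Alpha: sample C, sample D, sample G, sample K, sample M | Station Beta: sample A, sample N]
3. Pilot goes to Station Beta with sample G.  [Station Alpha: sample C, sample D, sample K, sample M | Station Beta: sample A, sample G, sample N]
4. Pilot goes back to Station Alpha alone.  [Station Alpha: sample C, sample D, sample K, sample M | Station Beta: sample A, sample G, sample N]
5. Pilot goes to Station Beta with sample C and sample K.  [Station Alpha: sample D, sample M | Station Beta: sample A, sample C, sample G, sample K, sample N]
6. Pilot goes back to Station Alpha with sample A and sample N.  [Station Alpha: sample A, sample D, sample M, sample N | Station Beta: sample C, sample G, sample K]
7. Pilot goes to Station Beta with sample D and sample M.  [Station Alpha: sample A, sample N | Station Beta: sample C, sample D, sample G, sample K, sample M]
8. Pilot goes back to Station Alpha alone.  [Station Alpha: sample A, sample N | Station Beta: sample C, sample D, sample G, sample K, sample M]
9. Pilot goes to Station Beta with sample A and sample N.  [Station Alpha: — | Station Beta: sample A, sample C, sample D, sample G, sample K, sample M, sample N]

9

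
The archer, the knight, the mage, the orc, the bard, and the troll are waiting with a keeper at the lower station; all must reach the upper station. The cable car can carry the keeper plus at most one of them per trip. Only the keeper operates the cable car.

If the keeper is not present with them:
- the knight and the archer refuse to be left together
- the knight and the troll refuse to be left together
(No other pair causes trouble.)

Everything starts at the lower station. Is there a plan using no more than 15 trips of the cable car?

Yes — this plan uses 13 crossings (≤ 15):
1. Keeper goes to the upper station with the knight.  [the lower station: the archer, the bard, the mage, the orc, the troll | the upper station: the knight]
2. Keeper goes back to the lower station alone.  [the lower station: the archer, the bard, the mage, the orc, the troll | the upper station: the knight]
3. Keeper goes to the upper station with the archer.  [the lower station: the bard, the mage, the orc, the troll | the upper station: the archer, the knight]
4. Keeper goes back to the lower station with the knight.  [the lower station: the bard, the knight, the mage, the orc, the troll | the upper station: the archer]
5. Keeper goes to the upper station with the troll.  [the lower station: the bard, the knight, the mage, the orc | the upper station: the archer, the troll]
6. Keeper goes back to the lower station alone.  [the lower station: the bard, the knight, the mage, the orc | the upper station: the archer, the troll]
7. Keeper goes to the upper station with the mage.  [the lower station: the bard, the knight, the orc | the upper station: the archer, the mage, the troll]
8. Keeper goes back to the lower station alone.  [the lower station: the bard, the knight, the orc | the upper station: the archer, the mage, the troll]
9. Keeper goes to the upper station with the orc.  [the lower station: the bard, the knight | the upper station: the archer, the mage, the orc, the troll]
10. Keeper goes back to the lower station alone.  [the lower station: the bard, the knight | the upper station: the archer, the mage, the orc, the troll]
11. Keeper goes to the upper station with the bard.  [the lower station: the knight | the upper station: the archer, the bard, the mage, the orc, the troll]
12. Keeper goes back to the lower station alone.  [the lower station: the knight | the upper station: the archer, the bard, the mage, the orc, the troll]
13. Keeper goes to the upper station with the knight.  [the lower station: — | the upper station: the archer, the bard, the knight, the mage, the orc, the troll]

Yes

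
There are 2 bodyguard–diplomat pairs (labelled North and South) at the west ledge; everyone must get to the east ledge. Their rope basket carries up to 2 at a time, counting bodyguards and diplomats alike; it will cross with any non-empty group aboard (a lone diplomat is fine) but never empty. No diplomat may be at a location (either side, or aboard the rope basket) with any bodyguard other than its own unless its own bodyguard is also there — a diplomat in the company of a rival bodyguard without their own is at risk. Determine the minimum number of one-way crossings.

Counting alone: each trip to the east ledge takes at most 2 across and each return brings at least 1 back, so after t trips out (and t−1 returns) at most 2t − (t−1) of the 4 are across; that first reaches 4 at t = 3, so at least 5 crossings are needed.
The plan below uses exactly 5 crossings, so it is optimal:
1. bodyguard North and diplomat North cross → the east ledge.
2. bodyguard North crosses ← the west ledge.
3. bodyguard North and bodyguard South cross → the east ledge.
4. bodyguard South crosses ← the west ledge.
5. bodyguard South and diplomat South cross → the east ledge.

5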